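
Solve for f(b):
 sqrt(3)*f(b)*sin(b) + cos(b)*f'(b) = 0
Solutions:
 f(b) = C1*cos(b)^(sqrt(3))


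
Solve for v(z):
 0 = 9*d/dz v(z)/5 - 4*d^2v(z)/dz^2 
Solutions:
 v(z) = C1 + C2*exp(9*z/20)


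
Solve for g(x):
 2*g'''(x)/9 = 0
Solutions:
 g(x) = C1 + C2*x + C3*x^2


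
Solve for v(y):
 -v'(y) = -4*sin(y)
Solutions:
 v(y) = C1 - 4*cos(y)


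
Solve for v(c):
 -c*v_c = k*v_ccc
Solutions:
 v(c) = C1 + Integral(C2*airyai(c*(-1/k)^(1/3)) + C3*airybi(c*(-1/k)^(1/3)), c)


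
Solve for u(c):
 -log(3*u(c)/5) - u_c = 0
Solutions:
 Integral(1/(log(_y) - log(5) + log(3)), (_y, u(c))) = C1 - c


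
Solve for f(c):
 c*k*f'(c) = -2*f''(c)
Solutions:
 f(c) = Piecewise((-sqrt(pi)*C1*erf(c*sqrt(k)/2)/sqrt(k) - C2, (k > 0) | (k < 0)), (-C1*c - C2, True))


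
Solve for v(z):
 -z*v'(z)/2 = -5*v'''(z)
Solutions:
 v(z) = C1 + Integral(C2*airyai(10^(2/3)*z/10) + C3*airybi(10^(2/3)*z/10), z)


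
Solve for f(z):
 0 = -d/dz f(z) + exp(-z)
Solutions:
 f(z) = C1 - exp(-z)


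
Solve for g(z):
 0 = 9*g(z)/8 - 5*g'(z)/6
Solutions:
 g(z) = C1*exp(27*z/20)


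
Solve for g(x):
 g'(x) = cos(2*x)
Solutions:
 g(x) = C1 + sin(2*x)/2


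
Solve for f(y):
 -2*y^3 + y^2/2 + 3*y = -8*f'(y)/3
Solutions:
 f(y) = C1 + 3*y^4/16 - y^3/16 - 9*y^2/16


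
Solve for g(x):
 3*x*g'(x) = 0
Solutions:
 g(x) = C1


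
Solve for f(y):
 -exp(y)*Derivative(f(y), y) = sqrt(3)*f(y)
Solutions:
 f(y) = C1*exp(sqrt(3)*exp(-y))


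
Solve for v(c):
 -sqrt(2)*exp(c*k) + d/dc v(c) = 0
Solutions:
 v(c) = C1 + sqrt(2)*exp(c*k)/k


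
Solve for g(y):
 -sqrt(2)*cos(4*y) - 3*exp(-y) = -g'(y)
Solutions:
 g(y) = C1 + sqrt(2)*sin(4*y)/4 - 3*exp(-y)


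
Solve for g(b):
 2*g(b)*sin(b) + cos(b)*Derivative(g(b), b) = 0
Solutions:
 g(b) = C1*cos(b)^2


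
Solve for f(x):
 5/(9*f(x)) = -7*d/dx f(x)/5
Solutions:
 f(x) = -sqrt(C1 - 350*x)/21
 f(x) = sqrt(C1 - 350*x)/21


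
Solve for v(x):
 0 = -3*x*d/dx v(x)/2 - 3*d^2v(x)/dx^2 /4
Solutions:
 v(x) = C1 + C2*erf(x)


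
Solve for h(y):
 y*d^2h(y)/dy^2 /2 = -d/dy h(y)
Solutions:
 h(y) = C1 + C2/y


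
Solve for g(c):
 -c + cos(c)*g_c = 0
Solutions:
 g(c) = C1 + Integral(c/cos(c), c)


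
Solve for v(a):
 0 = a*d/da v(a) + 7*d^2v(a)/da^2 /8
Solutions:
 v(a) = C1 + C2*erf(2*sqrt(7)*a/7)


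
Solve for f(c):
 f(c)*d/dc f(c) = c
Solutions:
 f(c) = -sqrt(C1 + c^2)
 f(c) = sqrt(C1 + c^2)


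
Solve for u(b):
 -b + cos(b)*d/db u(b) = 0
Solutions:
 u(b) = C1 + Integral(b/cos(b), b)


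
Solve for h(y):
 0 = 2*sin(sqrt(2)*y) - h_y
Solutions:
 h(y) = C1 - sqrt(2)*cos(sqrt(2)*y)


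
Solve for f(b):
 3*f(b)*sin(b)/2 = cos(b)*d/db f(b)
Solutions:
 f(b) = C1/cos(b)^(3/2)


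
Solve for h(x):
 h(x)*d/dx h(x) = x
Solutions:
 h(x) = -sqrt(C1 + x^2)
 h(x) = sqrt(C1 + x^2)


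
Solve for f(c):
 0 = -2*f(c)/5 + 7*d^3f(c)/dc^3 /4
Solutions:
 f(c) = C3*exp(2*35^(2/3)*c/35) + (C1*sin(sqrt(3)*35^(2/3)*c/35) + C2*cos(sqrt(3)*35^(2/3)*c/35))*exp(-35^(2/3)*c/35)


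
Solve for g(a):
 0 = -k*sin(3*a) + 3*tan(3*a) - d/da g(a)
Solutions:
 g(a) = C1 + k*cos(3*a)/3 - log(cos(3*a))


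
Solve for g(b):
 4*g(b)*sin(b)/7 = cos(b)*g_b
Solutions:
 g(b) = C1/cos(b)^(4/7)


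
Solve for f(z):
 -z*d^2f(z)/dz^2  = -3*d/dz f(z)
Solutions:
 f(z) = C1 + C2*z^4


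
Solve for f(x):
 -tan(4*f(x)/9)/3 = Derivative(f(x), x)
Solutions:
 f(x) = -9*asin(C1*exp(-4*x/27))/4 + 9*pi/4
 f(x) = 9*asin(C1*exp(-4*x/27))/4


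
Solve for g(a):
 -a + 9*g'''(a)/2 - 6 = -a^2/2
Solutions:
 g(a) = C1 + C2*a + C3*a^2 - a^5/540 + a^4/108 + 2*a^3/9


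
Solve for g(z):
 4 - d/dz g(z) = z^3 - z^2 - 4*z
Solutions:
 g(z) = C1 - z^4/4 + z^3/3 + 2*z^2 + 4*z


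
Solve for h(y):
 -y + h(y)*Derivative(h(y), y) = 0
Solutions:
 h(y) = -sqrt(C1 + y^2)
 h(y) = sqrt(C1 + y^2)


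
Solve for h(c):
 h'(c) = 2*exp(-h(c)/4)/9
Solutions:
 h(c) = 4*log(C1 + c/18)


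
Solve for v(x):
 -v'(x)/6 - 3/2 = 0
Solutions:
 v(x) = C1 - 9*x


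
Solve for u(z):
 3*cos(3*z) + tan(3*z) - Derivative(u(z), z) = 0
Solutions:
 u(z) = C1 - log(cos(3*z))/3 + sin(3*z)


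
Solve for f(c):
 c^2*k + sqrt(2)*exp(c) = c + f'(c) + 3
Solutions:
 f(c) = C1 + c^3*k/3 - c^2/2 - 3*c + sqrt(2)*exp(c)


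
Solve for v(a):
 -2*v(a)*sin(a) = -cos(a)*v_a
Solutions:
 v(a) = C1/cos(a)^2


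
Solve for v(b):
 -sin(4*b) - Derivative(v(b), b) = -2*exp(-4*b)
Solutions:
 v(b) = C1 + cos(4*b)/4 - exp(-4*b)/2


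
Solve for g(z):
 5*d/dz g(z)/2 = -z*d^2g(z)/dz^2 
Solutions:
 g(z) = C1 + C2/z^(3/2)


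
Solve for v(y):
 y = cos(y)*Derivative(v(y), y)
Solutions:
 v(y) = C1 + Integral(y/cos(y), y)


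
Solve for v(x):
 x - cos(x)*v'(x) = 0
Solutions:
 v(x) = C1 + Integral(x/cos(x), x)


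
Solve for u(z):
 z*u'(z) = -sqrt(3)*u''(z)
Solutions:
 u(z) = C1 + C2*erf(sqrt(2)*3^(3/4)*z/6)


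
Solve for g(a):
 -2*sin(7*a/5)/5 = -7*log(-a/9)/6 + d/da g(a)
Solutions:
 g(a) = C1 + 7*a*log(-a)/6 - 7*a*log(3)/3 - 7*a/6 + 2*cos(7*a/5)/7


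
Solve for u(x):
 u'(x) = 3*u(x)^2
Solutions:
 u(x) = -1/(C1 + 3*x)


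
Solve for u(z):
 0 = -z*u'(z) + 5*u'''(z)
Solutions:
 u(z) = C1 + Integral(C2*airyai(5^(2/3)*z/5) + C3*airybi(5^(2/3)*z/5), z)


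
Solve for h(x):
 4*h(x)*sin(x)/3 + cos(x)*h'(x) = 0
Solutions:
 h(x) = C1*cos(x)^(4/3)


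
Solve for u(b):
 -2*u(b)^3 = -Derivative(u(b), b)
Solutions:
 u(b) = -sqrt(2)*sqrt(-1/(C1 + 2*b))/2
 u(b) = sqrt(2)*sqrt(-1/(C1 + 2*b))/2


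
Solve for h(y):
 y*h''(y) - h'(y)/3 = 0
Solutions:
 h(y) = C1 + C2*y^(4/3)


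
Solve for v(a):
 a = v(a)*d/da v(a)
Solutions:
 v(a) = -sqrt(C1 + a^2)
 v(a) = sqrt(C1 + a^2)


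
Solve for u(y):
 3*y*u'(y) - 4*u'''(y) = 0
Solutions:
 u(y) = C1 + Integral(C2*airyai(6^(1/3)*y/2) + C3*airybi(6^(1/3)*y/2), y)


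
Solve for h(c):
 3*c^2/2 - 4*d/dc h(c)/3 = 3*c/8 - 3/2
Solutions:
 h(c) = C1 + 3*c^3/8 - 9*c^2/64 + 9*c/8


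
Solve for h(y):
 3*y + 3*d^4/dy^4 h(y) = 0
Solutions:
 h(y) = C1 + C2*y + C3*y^2 + C4*y^3 - y^5/120


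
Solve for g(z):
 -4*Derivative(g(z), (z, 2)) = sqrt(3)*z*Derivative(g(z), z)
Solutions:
 g(z) = C1 + C2*erf(sqrt(2)*3^(1/4)*z/4)


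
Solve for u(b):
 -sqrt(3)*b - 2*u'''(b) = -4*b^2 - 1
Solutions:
 u(b) = C1 + C2*b + C3*b^2 + b^5/30 - sqrt(3)*b^4/48 + b^3/12


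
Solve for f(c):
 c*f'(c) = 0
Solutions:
 f(c) = C1


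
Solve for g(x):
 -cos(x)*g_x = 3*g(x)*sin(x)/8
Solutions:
 g(x) = C1*cos(x)^(3/8)


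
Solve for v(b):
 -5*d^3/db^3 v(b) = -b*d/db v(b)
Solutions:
 v(b) = C1 + Integral(C2*airyai(5^(2/3)*b/5) + C3*airybi(5^(2/3)*b/5), b)


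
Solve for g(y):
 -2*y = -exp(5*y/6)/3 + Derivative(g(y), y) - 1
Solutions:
 g(y) = C1 - y^2 + y + 2*exp(5*y/6)/5


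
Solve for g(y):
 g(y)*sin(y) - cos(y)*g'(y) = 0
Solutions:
 g(y) = C1/cos(y)


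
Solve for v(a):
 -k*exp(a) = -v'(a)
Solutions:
 v(a) = C1 + k*exp(a)


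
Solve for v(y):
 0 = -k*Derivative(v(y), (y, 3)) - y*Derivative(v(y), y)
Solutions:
 v(y) = C1 + Integral(C2*airyai(y*(-1/k)^(1/3)) + C3*airybi(y*(-1/k)^(1/3)), y)


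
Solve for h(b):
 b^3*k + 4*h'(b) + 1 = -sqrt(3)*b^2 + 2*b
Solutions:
 h(b) = C1 - b^4*k/16 - sqrt(3)*b^3/12 + b^2/4 - b/4


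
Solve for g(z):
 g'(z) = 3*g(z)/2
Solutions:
 g(z) = C1*exp(3*z/2)


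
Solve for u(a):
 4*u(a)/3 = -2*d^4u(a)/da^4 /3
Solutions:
 u(a) = (C1*sin(2^(3/4)*a/2) + C2*cos(2^(3/4)*a/2))*exp(-2^(3/4)*a/2) + (C3*sin(2^(3/4)*a/2) + C4*cos(2^(3/4)*a/2))*exp(2^(3/4)*a/2)


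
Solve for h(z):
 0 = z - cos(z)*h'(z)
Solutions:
 h(z) = C1 + Integral(z/cos(z), z)


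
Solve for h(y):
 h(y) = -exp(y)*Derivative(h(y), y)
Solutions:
 h(y) = C1*exp(exp(-y))


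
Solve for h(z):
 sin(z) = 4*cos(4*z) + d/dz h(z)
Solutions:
 h(z) = C1 - sin(4*z) - cos(z)


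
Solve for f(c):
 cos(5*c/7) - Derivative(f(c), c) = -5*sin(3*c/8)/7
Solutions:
 f(c) = C1 + 7*sin(5*c/7)/5 - 40*cos(3*c/8)/21


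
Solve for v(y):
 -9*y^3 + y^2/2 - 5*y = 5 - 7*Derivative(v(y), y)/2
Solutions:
 v(y) = C1 + 9*y^4/14 - y^3/21 + 5*y^2/7 + 10*y/7


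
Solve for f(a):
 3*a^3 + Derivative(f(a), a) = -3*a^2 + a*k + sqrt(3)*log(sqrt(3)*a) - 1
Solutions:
 f(a) = C1 - 3*a^4/4 - a^3 + a^2*k/2 + sqrt(3)*a*log(a) - sqrt(3)*a - a + sqrt(3)*a*log(3)/2


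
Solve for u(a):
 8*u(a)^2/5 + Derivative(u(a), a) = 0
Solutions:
 u(a) = 5/(C1 + 8*a)


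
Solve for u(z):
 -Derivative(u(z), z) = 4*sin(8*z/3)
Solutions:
 u(z) = C1 + 3*cos(8*z/3)/2


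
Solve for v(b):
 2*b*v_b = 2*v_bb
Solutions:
 v(b) = C1 + C2*erfi(sqrt(2)*b/2)


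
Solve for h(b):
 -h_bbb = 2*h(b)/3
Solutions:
 h(b) = C3*exp(-2^(1/3)*3^(2/3)*b/3) + (C1*sin(2^(1/3)*3^(1/6)*b/2) + C2*cos(2^(1/3)*3^(1/6)*b/2))*exp(2^(1/3)*3^(2/3)*b/6)


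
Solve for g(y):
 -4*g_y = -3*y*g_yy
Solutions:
 g(y) = C1 + C2*y^(7/3)


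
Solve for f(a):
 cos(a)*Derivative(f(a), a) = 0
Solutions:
 f(a) = C1


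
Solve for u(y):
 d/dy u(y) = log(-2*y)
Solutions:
 u(y) = C1 + y*log(-y) + y*(-1 + log(2))


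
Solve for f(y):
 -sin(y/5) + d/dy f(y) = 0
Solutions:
 f(y) = C1 - 5*cos(y/5)


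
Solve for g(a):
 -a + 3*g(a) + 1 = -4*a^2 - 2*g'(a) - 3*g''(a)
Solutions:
 g(a) = -4*a^2/3 + 19*a/9 + (C1*sin(2*sqrt(2)*a/3) + C2*cos(2*sqrt(2)*a/3))*exp(-a/3) + 25/27


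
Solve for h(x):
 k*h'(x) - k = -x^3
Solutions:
 h(x) = C1 + x - x^4/(4*k)


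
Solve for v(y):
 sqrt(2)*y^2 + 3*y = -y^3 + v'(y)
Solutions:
 v(y) = C1 + y^4/4 + sqrt(2)*y^3/3 + 3*y^2/2


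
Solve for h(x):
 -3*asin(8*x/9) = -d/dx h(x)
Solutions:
 h(x) = C1 + 3*x*asin(8*x/9) + 3*sqrt(81 - 64*x^2)/8


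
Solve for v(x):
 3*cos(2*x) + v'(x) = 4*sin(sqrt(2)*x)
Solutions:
 v(x) = C1 - 3*sin(2*x)/2 - 2*sqrt(2)*cos(sqrt(2)*x)


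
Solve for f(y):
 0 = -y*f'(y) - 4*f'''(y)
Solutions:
 f(y) = C1 + Integral(C2*airyai(-2^(1/3)*y/2) + C3*airybi(-2^(1/3)*y/2), y)


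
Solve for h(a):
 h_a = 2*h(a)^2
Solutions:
 h(a) = -1/(C1 + 2*a)


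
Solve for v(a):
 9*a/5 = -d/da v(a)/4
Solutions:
 v(a) = C1 - 18*a^2/5


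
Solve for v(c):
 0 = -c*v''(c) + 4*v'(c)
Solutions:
 v(c) = C1 + C2*c^5


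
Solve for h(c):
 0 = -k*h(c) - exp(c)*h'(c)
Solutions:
 h(c) = C1*exp(k*exp(-c))


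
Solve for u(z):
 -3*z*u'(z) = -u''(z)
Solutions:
 u(z) = C1 + C2*erfi(sqrt(6)*z/2)


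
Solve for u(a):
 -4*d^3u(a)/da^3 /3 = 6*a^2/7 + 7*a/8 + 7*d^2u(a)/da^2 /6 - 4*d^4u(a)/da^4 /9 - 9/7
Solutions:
 u(a) = C1 + C2*a + C3*exp(a*(6 - sqrt(78))/4) + C4*exp(a*(6 + sqrt(78))/4) - 3*a^4/49 + 425*a^3/2744 - 624*a^2/2401


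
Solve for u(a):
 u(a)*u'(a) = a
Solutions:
 u(a) = -sqrt(C1 + a^2)
 u(a) = sqrt(C1 + a^2)


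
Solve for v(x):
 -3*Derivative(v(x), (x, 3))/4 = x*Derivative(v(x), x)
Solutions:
 v(x) = C1 + Integral(C2*airyai(-6^(2/3)*x/3) + C3*airybi(-6^(2/3)*x/3), x)


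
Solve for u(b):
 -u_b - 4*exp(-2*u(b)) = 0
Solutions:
 u(b) = log(-sqrt(C1 - 8*b))
 u(b) = log(C1 - 8*b)/2


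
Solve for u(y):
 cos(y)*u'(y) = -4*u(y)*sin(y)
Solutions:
 u(y) = C1*cos(y)^4


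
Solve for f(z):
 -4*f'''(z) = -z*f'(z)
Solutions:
 f(z) = C1 + Integral(C2*airyai(2^(1/3)*z/2) + C3*airybi(2^(1/3)*z/2), z)


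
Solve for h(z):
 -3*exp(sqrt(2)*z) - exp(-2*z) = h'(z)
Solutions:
 h(z) = C1 - 3*sqrt(2)*exp(sqrt(2)*z)/2 + exp(-2*z)/2


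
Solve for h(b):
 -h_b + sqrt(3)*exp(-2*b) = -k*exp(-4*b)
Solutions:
 h(b) = C1 - k*exp(-4*b)/4 - sqrt(3)*exp(-2*b)/2


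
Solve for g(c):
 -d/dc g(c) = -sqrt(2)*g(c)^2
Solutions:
 g(c) = -1/(C1 + sqrt(2)*c)


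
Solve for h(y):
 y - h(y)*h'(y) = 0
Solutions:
 h(y) = -sqrt(C1 + y^2)
 h(y) = sqrt(C1 + y^2)


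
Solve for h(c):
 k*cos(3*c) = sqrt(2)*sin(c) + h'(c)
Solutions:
 h(c) = C1 + k*sin(3*c)/3 + sqrt(2)*cos(c)


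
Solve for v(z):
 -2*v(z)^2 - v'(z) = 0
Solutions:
 v(z) = 1/(C1 + 2*z)


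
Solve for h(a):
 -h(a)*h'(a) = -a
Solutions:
 h(a) = -sqrt(C1 + a^2)
 h(a) = sqrt(C1 + a^2)


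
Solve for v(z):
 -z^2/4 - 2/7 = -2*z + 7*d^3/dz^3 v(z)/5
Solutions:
 v(z) = C1 + C2*z + C3*z^2 - z^5/336 + 5*z^4/84 - 5*z^3/147


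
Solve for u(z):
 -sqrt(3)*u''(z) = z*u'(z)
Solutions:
 u(z) = C1 + C2*erf(sqrt(2)*3^(3/4)*z/6)


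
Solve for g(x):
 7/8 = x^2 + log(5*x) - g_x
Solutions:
 g(x) = C1 + x^3/3 + x*log(x) - 15*x/8 + x*log(5)


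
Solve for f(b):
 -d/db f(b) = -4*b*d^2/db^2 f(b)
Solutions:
 f(b) = C1 + C2*b^(5/4)


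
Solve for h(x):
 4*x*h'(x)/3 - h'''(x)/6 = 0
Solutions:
 h(x) = C1 + Integral(C2*airyai(2*x) + C3*airybi(2*x), x)


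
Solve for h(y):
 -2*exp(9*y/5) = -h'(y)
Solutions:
 h(y) = C1 + 10*exp(9*y/5)/9


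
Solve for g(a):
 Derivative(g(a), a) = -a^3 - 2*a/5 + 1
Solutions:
 g(a) = C1 - a^4/4 - a^2/5 + a


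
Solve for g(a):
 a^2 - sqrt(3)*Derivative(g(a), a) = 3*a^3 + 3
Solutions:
 g(a) = C1 - sqrt(3)*a^4/4 + sqrt(3)*a^3/9 - sqrt(3)*a


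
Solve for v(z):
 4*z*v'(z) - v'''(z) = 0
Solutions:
 v(z) = C1 + Integral(C2*airyai(2^(2/3)*z) + C3*airybi(2^(2/3)*z), z)


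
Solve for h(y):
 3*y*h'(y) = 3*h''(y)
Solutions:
 h(y) = C1 + C2*erfi(sqrt(2)*y/2)


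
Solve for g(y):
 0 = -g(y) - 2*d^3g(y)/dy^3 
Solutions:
 g(y) = C3*exp(-2^(2/3)*y/2) + (C1*sin(2^(2/3)*sqrt(3)*y/4) + C2*cos(2^(2/3)*sqrt(3)*y/4))*exp(2^(2/3)*y/4)


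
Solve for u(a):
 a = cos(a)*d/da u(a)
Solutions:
 u(a) = C1 + Integral(a/cos(a), a)


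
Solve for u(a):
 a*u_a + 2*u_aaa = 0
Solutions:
 u(a) = C1 + Integral(C2*airyai(-2^(2/3)*a/2) + C3*airybi(-2^(2/3)*a/2), a)


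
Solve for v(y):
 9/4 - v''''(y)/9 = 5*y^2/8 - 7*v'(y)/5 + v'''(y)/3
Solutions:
 v(y) = C1 + C2*exp(-y*(10^(1/3)/(2*(3*sqrt(301) + 53)^(1/3)) + 1 + 10^(2/3)*(3*sqrt(301) + 53)^(1/3)/20))*sin(10^(1/3)*sqrt(3)*y*(-10^(1/3)*(3*sqrt(301) + 53)^(1/3) + 10/(3*sqrt(301) + 53)^(1/3))/20) + C3*exp(-y*(10^(1/3)/(2*(3*sqrt(301) + 53)^(1/3)) + 1 + 10^(2/3)*(3*sqrt(301) + 53)^(1/3)/20))*cos(10^(1/3)*sqrt(3)*y*(-10^(1/3)*(3*sqrt(301) + 53)^(1/3) + 10/(3*sqrt(301) + 53)^(1/3))/20) + C4*exp(y*(-1 + 10^(1/3)/(3*sqrt(301) + 53)^(1/3) + 10^(2/3)*(3*sqrt(301) + 53)^(1/3)/10)) + 25*y^3/168 - 205*y/147


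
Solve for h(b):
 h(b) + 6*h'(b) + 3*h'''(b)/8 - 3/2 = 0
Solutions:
 h(b) = C1*exp(6^(1/3)*b*(-8*3^(1/3)/(3 + sqrt(777))^(1/3) + 2^(1/3)*(3 + sqrt(777))^(1/3))/6)*sin(2^(1/3)*3^(1/6)*b*(4/(3 + sqrt(777))^(1/3) + 2^(1/3)*3^(2/3)*(3 + sqrt(777))^(1/3)/6)) + C2*exp(6^(1/3)*b*(-8*3^(1/3)/(3 + sqrt(777))^(1/3) + 2^(1/3)*(3 + sqrt(777))^(1/3))/6)*cos(2^(1/3)*3^(1/6)*b*(4/(3 + sqrt(777))^(1/3) + 2^(1/3)*3^(2/3)*(3 + sqrt(777))^(1/3)/6)) + C3*exp(-6^(1/3)*b*(-8*3^(1/3)/(3 + sqrt(777))^(1/3) + 2^(1/3)*(3 + sqrt(777))^(1/3))/3) + 3/2


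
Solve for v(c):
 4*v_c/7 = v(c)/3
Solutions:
 v(c) = C1*exp(7*c/12)


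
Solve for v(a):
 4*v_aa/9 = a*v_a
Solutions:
 v(a) = C1 + C2*erfi(3*sqrt(2)*a/4)


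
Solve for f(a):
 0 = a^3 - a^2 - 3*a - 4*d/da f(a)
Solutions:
 f(a) = C1 + a^4/16 - a^3/12 - 3*a^2/8


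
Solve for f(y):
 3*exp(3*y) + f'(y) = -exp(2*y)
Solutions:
 f(y) = C1 - exp(3*y) - exp(2*y)/2


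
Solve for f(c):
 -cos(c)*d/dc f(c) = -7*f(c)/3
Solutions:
 f(c) = C1*(sin(c) + 1)^(7/6)/(sin(c) - 1)^(7/6)


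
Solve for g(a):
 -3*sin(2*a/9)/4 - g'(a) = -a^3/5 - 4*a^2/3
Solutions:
 g(a) = C1 + a^4/20 + 4*a^3/9 + 27*cos(2*a/9)/8


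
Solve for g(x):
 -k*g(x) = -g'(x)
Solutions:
 g(x) = C1*exp(k*x)


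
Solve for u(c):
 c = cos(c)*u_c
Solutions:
 u(c) = C1 + Integral(c/cos(c), c)


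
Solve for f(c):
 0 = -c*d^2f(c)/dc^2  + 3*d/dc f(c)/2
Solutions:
 f(c) = C1 + C2*c^(5/2)


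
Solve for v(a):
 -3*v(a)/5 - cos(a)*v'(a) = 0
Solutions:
 v(a) = C1*(sin(a) - 1)^(3/10)/(sin(a) + 1)^(3/10)


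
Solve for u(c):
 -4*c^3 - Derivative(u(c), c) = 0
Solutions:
 u(c) = C1 - c^4


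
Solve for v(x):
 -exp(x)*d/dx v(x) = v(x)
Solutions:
 v(x) = C1*exp(exp(-x))


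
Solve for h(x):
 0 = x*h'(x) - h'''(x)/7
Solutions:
 h(x) = C1 + Integral(C2*airyai(7^(1/3)*x) + C3*airybi(7^(1/3)*x), x)


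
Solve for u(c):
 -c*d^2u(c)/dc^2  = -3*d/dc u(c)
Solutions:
 u(c) = C1 + C2*c^4


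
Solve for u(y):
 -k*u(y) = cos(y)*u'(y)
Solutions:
 u(y) = C1*exp(k*(log(sin(y) - 1) - log(sin(y) + 1))/2)


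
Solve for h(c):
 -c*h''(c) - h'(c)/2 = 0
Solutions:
 h(c) = C1 + C2*sqrt(c)


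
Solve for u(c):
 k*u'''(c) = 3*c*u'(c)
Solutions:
 u(c) = C1 + Integral(C2*airyai(3^(1/3)*c*(1/k)^(1/3)) + C3*airybi(3^(1/3)*c*(1/k)^(1/3)), c)


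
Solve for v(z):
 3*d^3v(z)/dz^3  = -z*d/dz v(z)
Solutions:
 v(z) = C1 + Integral(C2*airyai(-3^(2/3)*z/3) + C3*airybi(-3^(2/3)*z/3), z)


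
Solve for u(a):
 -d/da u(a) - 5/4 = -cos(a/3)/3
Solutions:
 u(a) = C1 - 5*a/4 + sin(a/3)


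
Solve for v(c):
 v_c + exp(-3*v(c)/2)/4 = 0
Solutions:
 v(c) = 2*log(C1 - 3*c/8)/3
 v(c) = 2*log((-3^(1/3) - 3^(5/6)*I)*(C1 - c)^(1/3)/4)
 v(c) = 2*log((-3^(1/3) + 3^(5/6)*I)*(C1 - c)^(1/3)/4)


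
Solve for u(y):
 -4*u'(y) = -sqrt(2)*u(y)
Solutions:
 u(y) = C1*exp(sqrt(2)*y/4)


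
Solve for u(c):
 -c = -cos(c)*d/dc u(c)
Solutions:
 u(c) = C1 + Integral(c/cos(c), c)


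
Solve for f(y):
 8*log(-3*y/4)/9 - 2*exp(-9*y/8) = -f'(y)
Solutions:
 f(y) = C1 - 8*y*log(-y)/9 + 8*y*(-log(3) + 1 + 2*log(2))/9 - 16*exp(-9*y/8)/9


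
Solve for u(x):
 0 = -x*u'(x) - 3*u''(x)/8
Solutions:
 u(x) = C1 + C2*erf(2*sqrt(3)*x/3)


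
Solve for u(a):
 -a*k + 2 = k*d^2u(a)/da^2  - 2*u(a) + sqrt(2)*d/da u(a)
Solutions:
 u(a) = C1*exp(sqrt(2)*a*(sqrt(4*k + 1) - 1)/(2*k)) + C2*exp(-sqrt(2)*a*(sqrt(4*k + 1) + 1)/(2*k)) + a*k/2 + sqrt(2)*k/4 - 1


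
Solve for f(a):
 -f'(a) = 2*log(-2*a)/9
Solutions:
 f(a) = C1 - 2*a*log(-a)/9 + 2*a*(1 - log(2))/9


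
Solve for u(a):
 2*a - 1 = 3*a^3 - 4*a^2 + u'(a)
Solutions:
 u(a) = C1 - 3*a^4/4 + 4*a^3/3 + a^2 - a


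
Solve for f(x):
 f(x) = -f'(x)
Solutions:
 f(x) = C1*exp(-x)


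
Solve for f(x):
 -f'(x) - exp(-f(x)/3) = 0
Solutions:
 f(x) = 3*log(C1 - x/3)


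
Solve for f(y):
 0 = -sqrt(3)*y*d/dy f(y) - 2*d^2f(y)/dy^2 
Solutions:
 f(y) = C1 + C2*erf(3^(1/4)*y/2)


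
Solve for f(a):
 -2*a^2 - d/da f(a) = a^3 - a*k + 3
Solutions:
 f(a) = C1 - a^4/4 - 2*a^3/3 + a^2*k/2 - 3*a


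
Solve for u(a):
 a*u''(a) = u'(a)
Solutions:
 u(a) = C1 + C2*a^2


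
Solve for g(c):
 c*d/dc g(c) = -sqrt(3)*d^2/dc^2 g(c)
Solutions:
 g(c) = C1 + C2*erf(sqrt(2)*3^(3/4)*c/6)


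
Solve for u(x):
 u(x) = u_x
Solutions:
 u(x) = C1*exp(x)


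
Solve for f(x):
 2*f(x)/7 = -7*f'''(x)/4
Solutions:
 f(x) = C3*exp(-2*7^(1/3)*x/7) + (C1*sin(sqrt(3)*7^(1/3)*x/7) + C2*cos(sqrt(3)*7^(1/3)*x/7))*exp(7^(1/3)*x/7)


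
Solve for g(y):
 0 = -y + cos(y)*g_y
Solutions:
 g(y) = C1 + Integral(y/cos(y), y)


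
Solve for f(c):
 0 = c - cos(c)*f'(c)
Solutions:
 f(c) = C1 + Integral(c/cos(c), c)


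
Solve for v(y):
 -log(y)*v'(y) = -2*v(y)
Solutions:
 v(y) = C1*exp(2*li(y))


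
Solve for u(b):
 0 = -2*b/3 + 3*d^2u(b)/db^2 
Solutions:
 u(b) = C1 + C2*b + b^3/27


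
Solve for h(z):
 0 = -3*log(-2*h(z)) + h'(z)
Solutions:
 -Integral(1/(log(-_y) + log(2)), (_y, h(z)))/3 = C1 - z


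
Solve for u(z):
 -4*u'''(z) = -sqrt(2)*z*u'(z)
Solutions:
 u(z) = C1 + Integral(C2*airyai(sqrt(2)*z/2) + C3*airybi(sqrt(2)*z/2), z)


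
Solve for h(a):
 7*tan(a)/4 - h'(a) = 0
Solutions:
 h(a) = C1 - 7*log(cos(a))/4


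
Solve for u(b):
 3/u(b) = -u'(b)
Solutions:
 u(b) = -sqrt(C1 - 6*b)
 u(b) = sqrt(C1 - 6*b)


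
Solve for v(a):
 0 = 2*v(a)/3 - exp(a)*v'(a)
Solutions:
 v(a) = C1*exp(-2*exp(-a)/3)


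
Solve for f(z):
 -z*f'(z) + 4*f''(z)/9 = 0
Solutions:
 f(z) = C1 + C2*erfi(3*sqrt(2)*z/4)


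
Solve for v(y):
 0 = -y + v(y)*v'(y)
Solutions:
 v(y) = -sqrt(C1 + y^2)
 v(y) = sqrt(C1 + y^2)


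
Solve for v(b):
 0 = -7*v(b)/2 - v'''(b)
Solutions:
 v(b) = C3*exp(-2^(2/3)*7^(1/3)*b/2) + (C1*sin(2^(2/3)*sqrt(3)*7^(1/3)*b/4) + C2*cos(2^(2/3)*sqrt(3)*7^(1/3)*b/4))*exp(2^(2/3)*7^(1/3)*b/4)


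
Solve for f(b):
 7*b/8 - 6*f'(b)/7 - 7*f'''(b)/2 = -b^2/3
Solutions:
 f(b) = C1 + C2*sin(2*sqrt(3)*b/7) + C3*cos(2*sqrt(3)*b/7) + 7*b^3/54 + 49*b^2/96 - 343*b/108


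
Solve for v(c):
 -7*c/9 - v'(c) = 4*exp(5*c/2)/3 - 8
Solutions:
 v(c) = C1 - 7*c^2/18 + 8*c - 8*exp(5*c/2)/15


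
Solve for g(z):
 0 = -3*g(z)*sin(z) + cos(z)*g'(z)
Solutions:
 g(z) = C1/cos(z)^3


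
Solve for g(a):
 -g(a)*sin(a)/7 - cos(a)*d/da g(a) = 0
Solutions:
 g(a) = C1*cos(a)^(1/7)


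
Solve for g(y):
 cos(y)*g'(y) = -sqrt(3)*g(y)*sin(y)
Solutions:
 g(y) = C1*cos(y)^(sqrt(3))


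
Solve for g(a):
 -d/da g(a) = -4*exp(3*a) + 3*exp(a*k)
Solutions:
 g(a) = C1 + 4*exp(3*a)/3 - 3*exp(a*k)/k


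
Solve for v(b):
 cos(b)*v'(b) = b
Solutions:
 v(b) = C1 + Integral(b/cos(b), b)


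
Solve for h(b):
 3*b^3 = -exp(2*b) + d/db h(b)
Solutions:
 h(b) = C1 + 3*b^4/4 + exp(2*b)/2


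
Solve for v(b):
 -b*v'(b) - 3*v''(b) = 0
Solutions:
 v(b) = C1 + C2*erf(sqrt(6)*b/6)


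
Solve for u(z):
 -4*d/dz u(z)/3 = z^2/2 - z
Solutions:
 u(z) = C1 - z^3/8 + 3*z^2/8


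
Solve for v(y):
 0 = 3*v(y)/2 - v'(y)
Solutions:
 v(y) = C1*exp(3*y/2)


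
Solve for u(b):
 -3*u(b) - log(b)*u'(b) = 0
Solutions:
 u(b) = C1*exp(-3*li(b))


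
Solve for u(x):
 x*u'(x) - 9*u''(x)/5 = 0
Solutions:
 u(x) = C1 + C2*erfi(sqrt(10)*x/6)


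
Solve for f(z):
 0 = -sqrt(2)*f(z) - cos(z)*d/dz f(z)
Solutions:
 f(z) = C1*(sin(z) - 1)^(sqrt(2)/2)/(sin(z) + 1)^(sqrt(2)/2)


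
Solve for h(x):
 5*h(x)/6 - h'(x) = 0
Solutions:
 h(x) = C1*exp(5*x/6)


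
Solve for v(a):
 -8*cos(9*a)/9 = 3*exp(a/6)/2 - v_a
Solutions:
 v(a) = C1 + 9*exp(a/6) + 8*sin(9*a)/81


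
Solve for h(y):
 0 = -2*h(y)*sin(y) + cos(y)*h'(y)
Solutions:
 h(y) = C1/cos(y)^2


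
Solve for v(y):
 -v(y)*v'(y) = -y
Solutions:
 v(y) = -sqrt(C1 + y^2)
 v(y) = sqrt(C1 + y^2)


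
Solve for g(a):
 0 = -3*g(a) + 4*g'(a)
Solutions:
 g(a) = C1*exp(3*a/4)


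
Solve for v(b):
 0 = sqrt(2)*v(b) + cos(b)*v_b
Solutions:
 v(b) = C1*(sin(b) - 1)^(sqrt(2)/2)/(sin(b) + 1)^(sqrt(2)/2)


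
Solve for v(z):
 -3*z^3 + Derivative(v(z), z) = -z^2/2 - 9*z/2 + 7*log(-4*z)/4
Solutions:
 v(z) = C1 + 3*z^4/4 - z^3/6 - 9*z^2/4 + 7*z*log(-z)/4 + 7*z*(-1 + 2*log(2))/4


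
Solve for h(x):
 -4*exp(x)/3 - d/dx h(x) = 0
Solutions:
 h(x) = C1 - 4*exp(x)/3


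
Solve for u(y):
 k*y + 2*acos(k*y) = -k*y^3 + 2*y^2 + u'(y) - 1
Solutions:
 u(y) = C1 + k*y^4/4 + k*y^2/2 - 2*y^3/3 + y + 2*Piecewise((y*acos(k*y) - sqrt(-k^2*y^2 + 1)/k, Ne(k, 0)), (pi*y/2, True))


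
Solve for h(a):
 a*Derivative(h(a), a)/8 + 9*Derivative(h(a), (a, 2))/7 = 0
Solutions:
 h(a) = C1 + C2*erf(sqrt(7)*a/12)


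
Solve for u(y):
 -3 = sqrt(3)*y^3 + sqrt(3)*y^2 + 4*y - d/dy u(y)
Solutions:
 u(y) = C1 + sqrt(3)*y^4/4 + sqrt(3)*y^3/3 + 2*y^2 + 3*y


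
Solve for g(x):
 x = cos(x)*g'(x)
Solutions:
 g(x) = C1 + Integral(x/cos(x), x)


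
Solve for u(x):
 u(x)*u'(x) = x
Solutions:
 u(x) = -sqrt(C1 + x^2)
 u(x) = sqrt(C1 + x^2)


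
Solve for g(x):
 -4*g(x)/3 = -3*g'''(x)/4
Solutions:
 g(x) = C3*exp(2*6^(1/3)*x/3) + (C1*sin(2^(1/3)*3^(5/6)*x/3) + C2*cos(2^(1/3)*3^(5/6)*x/3))*exp(-6^(1/3)*x/3)


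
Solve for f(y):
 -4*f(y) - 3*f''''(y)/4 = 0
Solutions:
 f(y) = (C1*sin(sqrt(2)*3^(3/4)*y/3) + C2*cos(sqrt(2)*3^(3/4)*y/3))*exp(-sqrt(2)*3^(3/4)*y/3) + (C3*sin(sqrt(2)*3^(3/4)*y/3) + C4*cos(sqrt(2)*3^(3/4)*y/3))*exp(sqrt(2)*3^(3/4)*y/3)


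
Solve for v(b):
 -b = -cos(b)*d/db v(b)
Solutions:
 v(b) = C1 + Integral(b/cos(b), b)


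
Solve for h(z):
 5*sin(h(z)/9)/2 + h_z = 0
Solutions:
 5*z/2 + 9*log(cos(h(z)/9) - 1)/2 - 9*log(cos(h(z)/9) + 1)/2 = C1


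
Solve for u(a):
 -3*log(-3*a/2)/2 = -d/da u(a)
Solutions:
 u(a) = C1 + 3*a*log(-a)/2 + 3*a*(-1 - log(2) + log(3))/2


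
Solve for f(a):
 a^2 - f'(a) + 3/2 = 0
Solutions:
 f(a) = C1 + a^3/3 + 3*a/2


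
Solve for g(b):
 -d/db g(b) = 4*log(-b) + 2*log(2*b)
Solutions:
 g(b) = C1 - 6*b*log(b) + 2*b*(-log(2) + 3 - 2*I*pi)


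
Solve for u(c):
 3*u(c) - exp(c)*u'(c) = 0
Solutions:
 u(c) = C1*exp(-3*exp(-c))


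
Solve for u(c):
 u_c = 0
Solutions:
 u(c) = C1


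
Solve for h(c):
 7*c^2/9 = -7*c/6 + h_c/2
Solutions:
 h(c) = C1 + 14*c^3/27 + 7*c^2/6


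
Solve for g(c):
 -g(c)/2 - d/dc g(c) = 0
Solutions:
 g(c) = C1*exp(-c/2)


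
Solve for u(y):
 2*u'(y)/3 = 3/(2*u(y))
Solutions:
 u(y) = -sqrt(C1 + 18*y)/2
 u(y) = sqrt(C1 + 18*y)/2


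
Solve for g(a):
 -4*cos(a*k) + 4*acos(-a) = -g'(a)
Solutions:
 g(a) = C1 - 4*a*acos(-a) - 4*sqrt(1 - a^2) + 4*Piecewise((sin(a*k)/k, Ne(k, 0)), (a, True))


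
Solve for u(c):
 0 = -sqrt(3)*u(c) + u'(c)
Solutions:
 u(c) = C1*exp(sqrt(3)*c)


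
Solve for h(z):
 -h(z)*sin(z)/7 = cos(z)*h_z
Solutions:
 h(z) = C1*cos(z)^(1/7)


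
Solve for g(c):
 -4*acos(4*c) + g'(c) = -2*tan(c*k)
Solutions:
 g(c) = C1 + 4*c*acos(4*c) - sqrt(1 - 16*c^2) - 2*Piecewise((-log(cos(c*k))/k, Ne(k, 0)), (0, True))


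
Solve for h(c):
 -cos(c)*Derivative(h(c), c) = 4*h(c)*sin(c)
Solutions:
 h(c) = C1*cos(c)^4


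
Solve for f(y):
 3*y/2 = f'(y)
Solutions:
 f(y) = C1 + 3*y^2/4


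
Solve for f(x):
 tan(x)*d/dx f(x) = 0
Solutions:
 f(x) = C1


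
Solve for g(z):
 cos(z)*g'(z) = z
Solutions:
 g(z) = C1 + Integral(z/cos(z), z)


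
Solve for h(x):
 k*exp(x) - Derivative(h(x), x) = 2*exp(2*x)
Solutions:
 h(x) = C1 + k*exp(x) - exp(2*x)


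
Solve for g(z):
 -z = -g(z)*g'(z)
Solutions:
 g(z) = -sqrt(C1 + z^2)
 g(z) = sqrt(C1 + z^2)


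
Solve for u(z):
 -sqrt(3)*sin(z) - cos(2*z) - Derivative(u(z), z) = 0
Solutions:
 u(z) = C1 - sin(2*z)/2 + sqrt(3)*cos(z)


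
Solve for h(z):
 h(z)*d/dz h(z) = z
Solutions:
 h(z) = -sqrt(C1 + z^2)
 h(z) = sqrt(C1 + z^2)


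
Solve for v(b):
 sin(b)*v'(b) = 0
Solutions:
 v(b) = C1


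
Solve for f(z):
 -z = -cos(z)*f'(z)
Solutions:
 f(z) = C1 + Integral(z/cos(z), z)


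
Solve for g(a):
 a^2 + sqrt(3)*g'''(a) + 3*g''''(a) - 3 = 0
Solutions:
 g(a) = C1 + C2*a + C3*a^2 + C4*exp(-sqrt(3)*a/3) - sqrt(3)*a^5/180 + a^4/12 - sqrt(3)*a^3/6


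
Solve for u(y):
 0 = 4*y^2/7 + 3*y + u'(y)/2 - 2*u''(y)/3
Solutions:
 u(y) = C1 + C2*exp(3*y/4) - 8*y^3/21 - 95*y^2/21 - 760*y/63


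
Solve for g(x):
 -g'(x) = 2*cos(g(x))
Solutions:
 g(x) = pi - asin((C1 + exp(4*x))/(C1 - exp(4*x)))
 g(x) = asin((C1 + exp(4*x))/(C1 - exp(4*x)))


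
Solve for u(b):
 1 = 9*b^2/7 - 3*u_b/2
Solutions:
 u(b) = C1 + 2*b^3/7 - 2*b/3


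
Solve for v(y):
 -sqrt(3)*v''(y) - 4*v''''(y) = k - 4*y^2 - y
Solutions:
 v(y) = C1 + C2*y + C3*sin(3^(1/4)*y/2) + C4*cos(3^(1/4)*y/2) + sqrt(3)*y^4/9 + sqrt(3)*y^3/18 + y^2*(-sqrt(3)*k - 32)/6


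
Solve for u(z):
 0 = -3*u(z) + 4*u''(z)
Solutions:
 u(z) = C1*exp(-sqrt(3)*z/2) + C2*exp(sqrt(3)*z/2)


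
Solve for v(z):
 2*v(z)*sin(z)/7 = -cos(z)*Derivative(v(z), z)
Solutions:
 v(z) = C1*cos(z)^(2/7)


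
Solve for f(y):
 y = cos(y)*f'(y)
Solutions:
 f(y) = C1 + Integral(y/cos(y), y)


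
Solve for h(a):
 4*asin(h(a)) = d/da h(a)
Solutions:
 Integral(1/asin(_y), (_y, h(a))) = C1 + 4*a


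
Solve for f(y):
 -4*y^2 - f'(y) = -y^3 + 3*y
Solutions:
 f(y) = C1 + y^4/4 - 4*y^3/3 - 3*y^2/2


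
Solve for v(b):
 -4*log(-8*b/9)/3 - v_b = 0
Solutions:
 v(b) = C1 - 4*b*log(-b)/3 + b*(-4*log(2) + 4/3 + 8*log(3)/3)


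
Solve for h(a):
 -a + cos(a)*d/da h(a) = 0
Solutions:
 h(a) = C1 + Integral(a/cos(a), a)


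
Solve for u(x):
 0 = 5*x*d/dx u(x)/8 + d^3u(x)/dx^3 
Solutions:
 u(x) = C1 + Integral(C2*airyai(-5^(1/3)*x/2) + C3*airybi(-5^(1/3)*x/2), x)


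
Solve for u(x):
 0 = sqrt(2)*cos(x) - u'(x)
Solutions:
 u(x) = C1 + sqrt(2)*sin(x)


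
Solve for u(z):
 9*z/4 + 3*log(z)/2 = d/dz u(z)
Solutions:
 u(z) = C1 + 9*z^2/8 + 3*z*log(z)/2 - 3*z/2


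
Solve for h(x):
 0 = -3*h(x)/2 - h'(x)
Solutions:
 h(x) = C1*exp(-3*x/2)


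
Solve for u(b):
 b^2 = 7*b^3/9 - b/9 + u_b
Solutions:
 u(b) = C1 - 7*b^4/36 + b^3/3 + b^2/18


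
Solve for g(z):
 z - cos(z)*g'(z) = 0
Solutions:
 g(z) = C1 + Integral(z/cos(z), z)


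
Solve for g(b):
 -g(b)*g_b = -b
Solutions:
 g(b) = -sqrt(C1 + b^2)
 g(b) = sqrt(C1 + b^2)


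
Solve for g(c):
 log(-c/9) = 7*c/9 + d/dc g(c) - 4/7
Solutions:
 g(c) = C1 - 7*c^2/18 + c*log(-c) + c*(-2*log(3) - 3/7)


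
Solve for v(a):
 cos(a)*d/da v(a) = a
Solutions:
 v(a) = C1 + Integral(a/cos(a), a)


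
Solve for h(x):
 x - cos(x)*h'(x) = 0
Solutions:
 h(x) = C1 + Integral(x/cos(x), x)


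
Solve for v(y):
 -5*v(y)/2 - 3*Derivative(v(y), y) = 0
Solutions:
 v(y) = C1*exp(-5*y/6)


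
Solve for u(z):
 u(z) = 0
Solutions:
 u(z) = 0


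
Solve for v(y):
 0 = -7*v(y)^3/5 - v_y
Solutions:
 v(y) = -sqrt(10)*sqrt(-1/(C1 - 7*y))/2
 v(y) = sqrt(10)*sqrt(-1/(C1 - 7*y))/2


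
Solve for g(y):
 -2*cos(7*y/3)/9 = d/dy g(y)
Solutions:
 g(y) = C1 - 2*sin(7*y/3)/21


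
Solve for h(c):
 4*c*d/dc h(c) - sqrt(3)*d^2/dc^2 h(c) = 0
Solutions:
 h(c) = C1 + C2*erfi(sqrt(2)*3^(3/4)*c/3)


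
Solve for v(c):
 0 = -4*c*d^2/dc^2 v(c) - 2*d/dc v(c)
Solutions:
 v(c) = C1 + C2*sqrt(c)


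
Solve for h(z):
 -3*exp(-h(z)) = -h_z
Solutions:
 h(z) = log(C1 + 3*z)


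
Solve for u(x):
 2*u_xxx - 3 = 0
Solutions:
 u(x) = C1 + C2*x + C3*x^2 + x^3/4


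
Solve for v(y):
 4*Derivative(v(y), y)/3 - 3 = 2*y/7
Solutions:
 v(y) = C1 + 3*y^2/28 + 9*y/4


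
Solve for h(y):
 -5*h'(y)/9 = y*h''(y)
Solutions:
 h(y) = C1 + C2*y^(4/9)


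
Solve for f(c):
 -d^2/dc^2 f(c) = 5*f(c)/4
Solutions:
 f(c) = C1*sin(sqrt(5)*c/2) + C2*cos(sqrt(5)*c/2)


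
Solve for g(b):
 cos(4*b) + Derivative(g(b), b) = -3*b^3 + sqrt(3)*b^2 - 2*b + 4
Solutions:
 g(b) = C1 - 3*b^4/4 + sqrt(3)*b^3/3 - b^2 + 4*b - sin(4*b)/4


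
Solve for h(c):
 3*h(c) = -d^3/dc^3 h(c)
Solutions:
 h(c) = C3*exp(-3^(1/3)*c) + (C1*sin(3^(5/6)*c/2) + C2*cos(3^(5/6)*c/2))*exp(3^(1/3)*c/2)


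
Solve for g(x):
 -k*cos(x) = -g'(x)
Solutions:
 g(x) = C1 + k*sin(x)


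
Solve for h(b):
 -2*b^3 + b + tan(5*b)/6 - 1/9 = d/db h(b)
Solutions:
 h(b) = C1 - b^4/2 + b^2/2 - b/9 - log(cos(5*b))/30


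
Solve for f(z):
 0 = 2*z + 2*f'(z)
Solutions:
 f(z) = C1 - z^2/2


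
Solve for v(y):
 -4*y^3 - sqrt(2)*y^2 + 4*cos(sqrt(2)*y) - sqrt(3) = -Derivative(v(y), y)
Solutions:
 v(y) = C1 + y^4 + sqrt(2)*y^3/3 + sqrt(3)*y - 2*sqrt(2)*sin(sqrt(2)*y)


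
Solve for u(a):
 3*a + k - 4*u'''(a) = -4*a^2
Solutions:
 u(a) = C1 + C2*a + C3*a^2 + a^5/60 + a^4/32 + a^3*k/24


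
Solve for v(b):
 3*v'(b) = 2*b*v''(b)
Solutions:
 v(b) = C1 + C2*b^(5/2)


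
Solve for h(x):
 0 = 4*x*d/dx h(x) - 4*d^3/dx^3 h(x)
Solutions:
 h(x) = C1 + Integral(C2*airyai(x) + C3*airybi(x), x)


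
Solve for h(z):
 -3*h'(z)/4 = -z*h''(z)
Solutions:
 h(z) = C1 + C2*z^(7/4)


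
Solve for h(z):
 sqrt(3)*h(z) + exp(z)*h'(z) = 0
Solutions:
 h(z) = C1*exp(sqrt(3)*exp(-z))


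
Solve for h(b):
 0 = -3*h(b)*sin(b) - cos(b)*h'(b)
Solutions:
 h(b) = C1*cos(b)^3


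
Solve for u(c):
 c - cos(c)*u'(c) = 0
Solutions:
 u(c) = C1 + Integral(c/cos(c), c)


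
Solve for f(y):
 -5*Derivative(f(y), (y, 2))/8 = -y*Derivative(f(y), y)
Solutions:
 f(y) = C1 + C2*erfi(2*sqrt(5)*y/5)


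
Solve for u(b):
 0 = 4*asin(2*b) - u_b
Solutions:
 u(b) = C1 + 4*b*asin(2*b) + 2*sqrt(1 - 4*b^2)


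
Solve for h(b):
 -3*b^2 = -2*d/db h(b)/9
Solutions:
 h(b) = C1 + 9*b^3/2


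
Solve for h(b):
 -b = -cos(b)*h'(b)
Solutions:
 h(b) = C1 + Integral(b/cos(b), b)


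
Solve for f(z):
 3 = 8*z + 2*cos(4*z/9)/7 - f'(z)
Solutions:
 f(z) = C1 + 4*z^2 - 3*z + 9*sin(4*z/9)/14


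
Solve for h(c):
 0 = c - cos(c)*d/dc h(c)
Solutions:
 h(c) = C1 + Integral(c/cos(c), c)


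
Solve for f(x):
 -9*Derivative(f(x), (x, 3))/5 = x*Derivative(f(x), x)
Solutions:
 f(x) = C1 + Integral(C2*airyai(-15^(1/3)*x/3) + C3*airybi(-15^(1/3)*x/3), x)


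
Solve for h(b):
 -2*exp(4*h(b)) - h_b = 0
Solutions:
 h(b) = log(-I*(1/(C1 + 8*b))^(1/4))
 h(b) = log(I*(1/(C1 + 8*b))^(1/4))
 h(b) = log(-(1/(C1 + 8*b))^(1/4))
 h(b) = log(1/(C1 + 8*b))/4


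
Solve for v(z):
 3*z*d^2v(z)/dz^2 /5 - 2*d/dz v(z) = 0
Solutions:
 v(z) = C1 + C2*z^(13/3)


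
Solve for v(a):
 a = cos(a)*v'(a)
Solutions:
 v(a) = C1 + Integral(a/cos(a), a)


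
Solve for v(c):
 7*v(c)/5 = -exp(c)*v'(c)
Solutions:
 v(c) = C1*exp(7*exp(-c)/5)


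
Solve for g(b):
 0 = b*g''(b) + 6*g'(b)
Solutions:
 g(b) = C1 + C2/b^5


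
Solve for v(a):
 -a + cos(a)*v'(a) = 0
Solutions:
 v(a) = C1 + Integral(a/cos(a), a)


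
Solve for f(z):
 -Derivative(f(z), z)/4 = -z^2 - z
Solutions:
 f(z) = C1 + 4*z^3/3 + 2*z^2


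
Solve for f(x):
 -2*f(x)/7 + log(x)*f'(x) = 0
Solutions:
 f(x) = C1*exp(2*li(x)/7)


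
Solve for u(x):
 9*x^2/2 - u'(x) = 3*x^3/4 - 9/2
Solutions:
 u(x) = C1 - 3*x^4/16 + 3*x^3/2 + 9*x/2


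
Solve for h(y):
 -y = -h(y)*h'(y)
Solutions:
 h(y) = -sqrt(C1 + y^2)
 h(y) = sqrt(C1 + y^2)


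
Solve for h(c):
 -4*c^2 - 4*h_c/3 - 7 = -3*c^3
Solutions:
 h(c) = C1 + 9*c^4/16 - c^3 - 21*c/4


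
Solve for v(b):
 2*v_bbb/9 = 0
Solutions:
 v(b) = C1 + C2*b + C3*b^2


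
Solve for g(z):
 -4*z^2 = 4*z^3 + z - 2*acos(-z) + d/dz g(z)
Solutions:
 g(z) = C1 - z^4 - 4*z^3/3 - z^2/2 + 2*z*acos(-z) + 2*sqrt(1 - z^2)


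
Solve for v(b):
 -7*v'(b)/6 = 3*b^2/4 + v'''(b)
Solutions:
 v(b) = C1 + C2*sin(sqrt(42)*b/6) + C3*cos(sqrt(42)*b/6) - 3*b^3/14 + 54*b/49


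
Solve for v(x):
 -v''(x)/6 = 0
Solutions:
 v(x) = C1 + C2*x


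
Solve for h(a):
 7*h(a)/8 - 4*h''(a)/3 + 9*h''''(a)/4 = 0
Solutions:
 h(a) = (C1*sin(2^(3/4)*sqrt(3)*7^(1/4)*a*sin(atan(sqrt(878)/16)/2)/6) + C2*cos(2^(3/4)*sqrt(3)*7^(1/4)*a*sin(atan(sqrt(878)/16)/2)/6))*exp(-2^(3/4)*sqrt(3)*7^(1/4)*a*cos(atan(sqrt(878)/16)/2)/6) + (C3*sin(2^(3/4)*sqrt(3)*7^(1/4)*a*sin(atan(sqrt(878)/16)/2)/6) + C4*cos(2^(3/4)*sqrt(3)*7^(1/4)*a*sin(atan(sqrt(878)/16)/2)/6))*exp(2^(3/4)*sqrt(3)*7^(1/4)*a*cos(atan(sqrt(878)/16)/2)/6)


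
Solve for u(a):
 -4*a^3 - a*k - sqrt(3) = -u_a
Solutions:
 u(a) = C1 + a^4 + a^2*k/2 + sqrt(3)*a


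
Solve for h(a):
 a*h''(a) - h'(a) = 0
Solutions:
 h(a) = C1 + C2*a^2


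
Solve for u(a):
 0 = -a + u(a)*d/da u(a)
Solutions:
 u(a) = -sqrt(C1 + a^2)
 u(a) = sqrt(C1 + a^2)


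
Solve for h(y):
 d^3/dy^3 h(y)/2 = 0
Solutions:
 h(y) = C1 + C2*y + C3*y^2


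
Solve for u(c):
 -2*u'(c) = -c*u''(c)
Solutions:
 u(c) = C1 + C2*c^3


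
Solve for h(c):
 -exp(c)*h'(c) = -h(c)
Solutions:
 h(c) = C1*exp(-exp(-c))


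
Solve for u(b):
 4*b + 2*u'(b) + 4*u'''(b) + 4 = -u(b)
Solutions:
 u(b) = C1*exp(-3^(1/3)*b*(-(9 + sqrt(105))^(1/3) + 2*3^(1/3)/(9 + sqrt(105))^(1/3))/12)*sin(3^(1/6)*b*(6/(9 + sqrt(105))^(1/3) + 3^(2/3)*(9 + sqrt(105))^(1/3))/12) + C2*exp(-3^(1/3)*b*(-(9 + sqrt(105))^(1/3) + 2*3^(1/3)/(9 + sqrt(105))^(1/3))/12)*cos(3^(1/6)*b*(6/(9 + sqrt(105))^(1/3) + 3^(2/3)*(9 + sqrt(105))^(1/3))/12) + C3*exp(3^(1/3)*b*(-(9 + sqrt(105))^(1/3) + 2*3^(1/3)/(9 + sqrt(105))^(1/3))/6) - 4*b + 4


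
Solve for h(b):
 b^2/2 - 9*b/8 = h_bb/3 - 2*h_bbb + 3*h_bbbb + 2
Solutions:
 h(b) = C1 + C4*exp(b/3) + b^4/8 + 39*b^3/16 + 219*b^2/8 + b*(C2 + C3*exp(b)^(1/3))


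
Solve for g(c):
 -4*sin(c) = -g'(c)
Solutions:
 g(c) = C1 - 4*cos(c)


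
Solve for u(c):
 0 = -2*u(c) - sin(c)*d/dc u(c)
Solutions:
 u(c) = C1*(cos(c) + 1)/(cos(c) - 1)


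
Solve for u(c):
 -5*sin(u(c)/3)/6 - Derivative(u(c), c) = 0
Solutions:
 5*c/6 + 3*log(cos(u(c)/3) - 1)/2 - 3*log(cos(u(c)/3) + 1)/2 = C1


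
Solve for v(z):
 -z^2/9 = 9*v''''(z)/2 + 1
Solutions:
 v(z) = C1 + C2*z + C3*z^2 + C4*z^3 - z^6/14580 - z^4/108


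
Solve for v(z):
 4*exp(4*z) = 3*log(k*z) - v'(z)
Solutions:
 v(z) = C1 + 3*z*log(k*z) - 3*z - exp(4*z)


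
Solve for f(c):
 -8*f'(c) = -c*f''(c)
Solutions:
 f(c) = C1 + C2*c^9


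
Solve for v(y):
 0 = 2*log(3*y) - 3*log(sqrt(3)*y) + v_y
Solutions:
 v(y) = C1 + y*log(y) - y - y*log(3)/2


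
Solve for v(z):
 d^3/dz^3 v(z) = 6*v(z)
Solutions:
 v(z) = C3*exp(6^(1/3)*z) + (C1*sin(2^(1/3)*3^(5/6)*z/2) + C2*cos(2^(1/3)*3^(5/6)*z/2))*exp(-6^(1/3)*z/2)


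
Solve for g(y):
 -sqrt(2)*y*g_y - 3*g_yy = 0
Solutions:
 g(y) = C1 + C2*erf(2^(3/4)*sqrt(3)*y/6)


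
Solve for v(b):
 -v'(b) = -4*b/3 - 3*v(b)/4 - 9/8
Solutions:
 v(b) = C1*exp(3*b/4) - 16*b/9 - 209/54


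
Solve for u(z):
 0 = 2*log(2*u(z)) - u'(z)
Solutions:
 -Integral(1/(log(_y) + log(2)), (_y, u(z)))/2 = C1 - z


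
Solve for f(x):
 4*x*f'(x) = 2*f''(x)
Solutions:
 f(x) = C1 + C2*erfi(x)


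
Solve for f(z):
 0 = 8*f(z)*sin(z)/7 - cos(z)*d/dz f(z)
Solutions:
 f(z) = C1/cos(z)^(8/7)


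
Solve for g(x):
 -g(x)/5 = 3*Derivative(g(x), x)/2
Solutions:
 g(x) = C1*exp(-2*x/15)


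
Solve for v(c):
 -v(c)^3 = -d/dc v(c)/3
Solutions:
 v(c) = -sqrt(2)*sqrt(-1/(C1 + 3*c))/2
 v(c) = sqrt(2)*sqrt(-1/(C1 + 3*c))/2


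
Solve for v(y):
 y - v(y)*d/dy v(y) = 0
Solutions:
 v(y) = -sqrt(C1 + y^2)
 v(y) = sqrt(C1 + y^2)


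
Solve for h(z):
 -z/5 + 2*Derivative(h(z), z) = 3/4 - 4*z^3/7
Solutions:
 h(z) = C1 - z^4/14 + z^2/20 + 3*z/8


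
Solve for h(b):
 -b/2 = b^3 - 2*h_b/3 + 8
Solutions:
 h(b) = C1 + 3*b^4/8 + 3*b^2/8 + 12*b


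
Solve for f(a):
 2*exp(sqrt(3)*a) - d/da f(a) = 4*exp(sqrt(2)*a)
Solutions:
 f(a) = C1 - 2*sqrt(2)*exp(sqrt(2)*a) + 2*sqrt(3)*exp(sqrt(3)*a)/3


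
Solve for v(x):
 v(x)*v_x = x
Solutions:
 v(x) = -sqrt(C1 + x^2)
 v(x) = sqrt(C1 + x^2)


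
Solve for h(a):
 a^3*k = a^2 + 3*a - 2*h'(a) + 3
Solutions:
 h(a) = C1 - a^4*k/8 + a^3/6 + 3*a^2/4 + 3*a/2


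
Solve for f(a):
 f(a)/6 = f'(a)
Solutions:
 f(a) = C1*exp(a/6)


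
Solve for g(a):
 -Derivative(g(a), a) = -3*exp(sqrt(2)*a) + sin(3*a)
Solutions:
 g(a) = C1 + 3*sqrt(2)*exp(sqrt(2)*a)/2 + cos(3*a)/3


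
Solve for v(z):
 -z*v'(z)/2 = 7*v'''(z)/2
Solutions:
 v(z) = C1 + Integral(C2*airyai(-7^(2/3)*z/7) + C3*airybi(-7^(2/3)*z/7), z)


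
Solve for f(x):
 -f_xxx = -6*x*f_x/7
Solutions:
 f(x) = C1 + Integral(C2*airyai(6^(1/3)*7^(2/3)*x/7) + C3*airybi(6^(1/3)*7^(2/3)*x/7), x)


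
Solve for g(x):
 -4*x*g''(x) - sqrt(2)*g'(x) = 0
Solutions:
 g(x) = C1 + C2*x^(1 - sqrt(2)/4)


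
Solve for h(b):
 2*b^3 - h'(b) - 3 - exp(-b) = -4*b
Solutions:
 h(b) = C1 + b^4/2 + 2*b^2 - 3*b + exp(-b)


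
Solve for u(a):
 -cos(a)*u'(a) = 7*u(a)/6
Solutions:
 u(a) = C1*(sin(a) - 1)^(7/12)/(sin(a) + 1)^(7/12)


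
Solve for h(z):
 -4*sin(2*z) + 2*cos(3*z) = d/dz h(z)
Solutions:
 h(z) = C1 + 2*sin(3*z)/3 + 2*cos(2*z)


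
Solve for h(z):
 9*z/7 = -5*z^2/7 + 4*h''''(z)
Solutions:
 h(z) = C1 + C2*z + C3*z^2 + C4*z^3 + z^6/2016 + 3*z^5/1120
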